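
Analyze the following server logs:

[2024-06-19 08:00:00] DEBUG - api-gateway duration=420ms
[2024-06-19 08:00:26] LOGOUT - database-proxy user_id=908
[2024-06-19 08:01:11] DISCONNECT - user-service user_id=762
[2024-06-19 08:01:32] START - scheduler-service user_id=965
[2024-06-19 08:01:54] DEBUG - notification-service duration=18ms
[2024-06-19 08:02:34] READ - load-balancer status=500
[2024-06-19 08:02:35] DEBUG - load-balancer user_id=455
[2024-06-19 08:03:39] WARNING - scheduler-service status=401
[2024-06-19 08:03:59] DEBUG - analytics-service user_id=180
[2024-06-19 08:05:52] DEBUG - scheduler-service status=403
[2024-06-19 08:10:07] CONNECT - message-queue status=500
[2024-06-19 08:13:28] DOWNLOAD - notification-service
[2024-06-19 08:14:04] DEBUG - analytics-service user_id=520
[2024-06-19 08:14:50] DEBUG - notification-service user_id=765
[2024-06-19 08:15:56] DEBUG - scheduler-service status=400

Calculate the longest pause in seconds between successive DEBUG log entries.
492

To find the longest gap:

1. Extract all DEBUG events in chronological order
2. Calculate time differences between consecutive events
3. Find the maximum difference
4. Longest gap: 492 seconds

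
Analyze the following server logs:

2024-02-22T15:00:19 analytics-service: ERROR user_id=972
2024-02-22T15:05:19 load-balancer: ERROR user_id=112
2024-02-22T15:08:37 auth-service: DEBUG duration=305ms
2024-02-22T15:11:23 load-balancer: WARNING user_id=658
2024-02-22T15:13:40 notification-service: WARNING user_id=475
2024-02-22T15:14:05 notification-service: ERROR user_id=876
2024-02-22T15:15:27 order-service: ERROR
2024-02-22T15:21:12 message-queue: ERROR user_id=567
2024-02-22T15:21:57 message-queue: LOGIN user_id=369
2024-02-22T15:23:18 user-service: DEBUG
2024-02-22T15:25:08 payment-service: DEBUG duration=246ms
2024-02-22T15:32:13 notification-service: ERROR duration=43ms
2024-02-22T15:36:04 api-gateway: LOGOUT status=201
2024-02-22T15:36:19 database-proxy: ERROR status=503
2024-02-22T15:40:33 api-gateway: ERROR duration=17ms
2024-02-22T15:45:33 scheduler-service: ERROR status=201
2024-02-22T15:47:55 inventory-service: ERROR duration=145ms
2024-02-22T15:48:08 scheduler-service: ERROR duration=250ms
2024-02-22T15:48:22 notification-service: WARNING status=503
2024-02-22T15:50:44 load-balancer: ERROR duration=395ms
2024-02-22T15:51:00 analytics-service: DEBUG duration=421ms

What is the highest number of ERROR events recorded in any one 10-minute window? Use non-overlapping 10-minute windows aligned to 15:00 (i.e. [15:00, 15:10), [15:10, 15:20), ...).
4

To find the burst window:

1. Divide the log period into non-overlapping 10-minute windows starting at 15:00
2. Count ERROR events in each window
3. Find the window with maximum count
4. Maximum events in a window: 4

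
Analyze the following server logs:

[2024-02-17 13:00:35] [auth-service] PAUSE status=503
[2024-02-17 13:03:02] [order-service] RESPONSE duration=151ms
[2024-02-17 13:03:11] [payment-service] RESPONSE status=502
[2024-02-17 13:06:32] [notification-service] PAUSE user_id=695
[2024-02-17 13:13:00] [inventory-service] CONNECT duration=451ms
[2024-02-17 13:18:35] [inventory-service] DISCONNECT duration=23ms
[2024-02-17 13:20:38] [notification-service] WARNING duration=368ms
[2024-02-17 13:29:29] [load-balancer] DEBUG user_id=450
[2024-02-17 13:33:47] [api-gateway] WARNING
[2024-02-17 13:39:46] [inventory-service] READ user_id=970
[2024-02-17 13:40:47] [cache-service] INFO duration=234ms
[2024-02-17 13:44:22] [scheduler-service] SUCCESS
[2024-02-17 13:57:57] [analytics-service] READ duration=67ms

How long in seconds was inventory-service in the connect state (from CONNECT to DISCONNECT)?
335

To calculate state duration:

1. Find CONNECT event for inventory-service: 2024-02-17 13:13:00
2. Find DISCONNECT event for inventory-service: 2024-02-17 13:18:35
3. Calculate duration: 2024-02-17 13:18:35 - 2024-02-17 13:13:00 = 335 seconds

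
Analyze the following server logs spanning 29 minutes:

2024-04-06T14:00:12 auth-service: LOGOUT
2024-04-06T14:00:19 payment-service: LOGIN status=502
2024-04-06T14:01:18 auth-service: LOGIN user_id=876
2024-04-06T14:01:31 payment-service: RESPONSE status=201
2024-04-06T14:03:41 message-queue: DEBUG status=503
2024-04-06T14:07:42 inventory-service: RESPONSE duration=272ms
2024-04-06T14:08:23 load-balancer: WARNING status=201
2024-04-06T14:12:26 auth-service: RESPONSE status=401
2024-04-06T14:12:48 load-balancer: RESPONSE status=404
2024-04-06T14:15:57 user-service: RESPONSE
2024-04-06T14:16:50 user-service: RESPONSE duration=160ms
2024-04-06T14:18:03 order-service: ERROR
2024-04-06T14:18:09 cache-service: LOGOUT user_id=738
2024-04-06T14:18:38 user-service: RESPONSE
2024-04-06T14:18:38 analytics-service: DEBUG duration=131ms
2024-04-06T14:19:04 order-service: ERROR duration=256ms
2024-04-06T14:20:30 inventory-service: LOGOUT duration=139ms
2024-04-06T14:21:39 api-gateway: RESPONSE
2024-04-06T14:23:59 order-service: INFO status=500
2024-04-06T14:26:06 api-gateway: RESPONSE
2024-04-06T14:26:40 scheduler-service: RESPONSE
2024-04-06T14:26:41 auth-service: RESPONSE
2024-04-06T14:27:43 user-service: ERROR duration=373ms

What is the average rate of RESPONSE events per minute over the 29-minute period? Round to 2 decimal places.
0.38

To calculate the rate:

1. Count total RESPONSE events: 11
2. Total time period: 29 minutes
3. Rate = 11 / 29 = 0.38 events per minute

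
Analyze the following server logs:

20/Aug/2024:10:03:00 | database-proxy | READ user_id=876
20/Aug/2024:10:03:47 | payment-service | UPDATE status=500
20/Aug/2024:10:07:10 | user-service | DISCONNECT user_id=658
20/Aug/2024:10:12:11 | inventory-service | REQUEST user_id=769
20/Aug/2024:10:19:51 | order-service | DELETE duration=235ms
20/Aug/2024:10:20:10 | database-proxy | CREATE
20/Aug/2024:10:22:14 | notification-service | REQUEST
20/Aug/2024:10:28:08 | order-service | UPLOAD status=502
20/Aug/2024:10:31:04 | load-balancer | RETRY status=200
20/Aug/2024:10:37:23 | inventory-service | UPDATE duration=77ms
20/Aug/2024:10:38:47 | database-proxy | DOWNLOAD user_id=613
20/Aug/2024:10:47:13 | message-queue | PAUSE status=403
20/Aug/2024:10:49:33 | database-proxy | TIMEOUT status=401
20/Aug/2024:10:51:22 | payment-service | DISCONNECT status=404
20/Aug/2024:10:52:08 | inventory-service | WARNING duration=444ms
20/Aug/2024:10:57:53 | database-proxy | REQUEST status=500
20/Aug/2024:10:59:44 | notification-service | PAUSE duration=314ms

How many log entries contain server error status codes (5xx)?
3

To find matching entries:

1. Pattern to match: server error status codes (5xx)
2. Scan each log entry for the pattern
3. Count matches: 3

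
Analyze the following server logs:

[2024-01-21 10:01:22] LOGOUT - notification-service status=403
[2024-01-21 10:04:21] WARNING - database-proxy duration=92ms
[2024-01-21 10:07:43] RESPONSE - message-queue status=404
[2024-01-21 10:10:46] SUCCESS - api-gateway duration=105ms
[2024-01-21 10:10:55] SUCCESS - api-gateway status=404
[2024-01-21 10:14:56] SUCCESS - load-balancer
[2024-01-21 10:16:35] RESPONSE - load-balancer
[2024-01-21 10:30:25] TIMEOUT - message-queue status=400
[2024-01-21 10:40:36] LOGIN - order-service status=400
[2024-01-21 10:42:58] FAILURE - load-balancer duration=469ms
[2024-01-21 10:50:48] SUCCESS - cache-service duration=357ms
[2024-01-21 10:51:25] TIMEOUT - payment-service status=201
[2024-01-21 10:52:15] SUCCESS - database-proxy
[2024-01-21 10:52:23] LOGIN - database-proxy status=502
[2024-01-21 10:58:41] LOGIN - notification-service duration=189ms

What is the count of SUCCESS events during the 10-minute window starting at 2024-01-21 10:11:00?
1

To count events in the time window:

1. Window boundaries: 2024-01-21 10:11:00 to 2024-01-21 10:21:00
2. Filter for SUCCESS events within this window
3. Count matching events: 1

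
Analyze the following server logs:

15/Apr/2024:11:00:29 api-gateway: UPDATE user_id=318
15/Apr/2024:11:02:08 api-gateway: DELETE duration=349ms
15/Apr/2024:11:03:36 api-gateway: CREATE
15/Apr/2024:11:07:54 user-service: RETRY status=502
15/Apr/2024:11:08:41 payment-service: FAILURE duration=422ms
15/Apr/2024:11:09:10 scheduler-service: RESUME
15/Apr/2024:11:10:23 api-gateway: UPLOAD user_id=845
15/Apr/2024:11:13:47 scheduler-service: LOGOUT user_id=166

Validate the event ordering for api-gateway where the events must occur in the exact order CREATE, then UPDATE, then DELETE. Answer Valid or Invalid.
Invalid

To validate ordering:

1. Required order: CREATE → UPDATE → DELETE
2. Rule: the events must occur in the exact order CREATE, then UPDATE, then DELETE
3. Check actual order of events for api-gateway
4. Result: Invalid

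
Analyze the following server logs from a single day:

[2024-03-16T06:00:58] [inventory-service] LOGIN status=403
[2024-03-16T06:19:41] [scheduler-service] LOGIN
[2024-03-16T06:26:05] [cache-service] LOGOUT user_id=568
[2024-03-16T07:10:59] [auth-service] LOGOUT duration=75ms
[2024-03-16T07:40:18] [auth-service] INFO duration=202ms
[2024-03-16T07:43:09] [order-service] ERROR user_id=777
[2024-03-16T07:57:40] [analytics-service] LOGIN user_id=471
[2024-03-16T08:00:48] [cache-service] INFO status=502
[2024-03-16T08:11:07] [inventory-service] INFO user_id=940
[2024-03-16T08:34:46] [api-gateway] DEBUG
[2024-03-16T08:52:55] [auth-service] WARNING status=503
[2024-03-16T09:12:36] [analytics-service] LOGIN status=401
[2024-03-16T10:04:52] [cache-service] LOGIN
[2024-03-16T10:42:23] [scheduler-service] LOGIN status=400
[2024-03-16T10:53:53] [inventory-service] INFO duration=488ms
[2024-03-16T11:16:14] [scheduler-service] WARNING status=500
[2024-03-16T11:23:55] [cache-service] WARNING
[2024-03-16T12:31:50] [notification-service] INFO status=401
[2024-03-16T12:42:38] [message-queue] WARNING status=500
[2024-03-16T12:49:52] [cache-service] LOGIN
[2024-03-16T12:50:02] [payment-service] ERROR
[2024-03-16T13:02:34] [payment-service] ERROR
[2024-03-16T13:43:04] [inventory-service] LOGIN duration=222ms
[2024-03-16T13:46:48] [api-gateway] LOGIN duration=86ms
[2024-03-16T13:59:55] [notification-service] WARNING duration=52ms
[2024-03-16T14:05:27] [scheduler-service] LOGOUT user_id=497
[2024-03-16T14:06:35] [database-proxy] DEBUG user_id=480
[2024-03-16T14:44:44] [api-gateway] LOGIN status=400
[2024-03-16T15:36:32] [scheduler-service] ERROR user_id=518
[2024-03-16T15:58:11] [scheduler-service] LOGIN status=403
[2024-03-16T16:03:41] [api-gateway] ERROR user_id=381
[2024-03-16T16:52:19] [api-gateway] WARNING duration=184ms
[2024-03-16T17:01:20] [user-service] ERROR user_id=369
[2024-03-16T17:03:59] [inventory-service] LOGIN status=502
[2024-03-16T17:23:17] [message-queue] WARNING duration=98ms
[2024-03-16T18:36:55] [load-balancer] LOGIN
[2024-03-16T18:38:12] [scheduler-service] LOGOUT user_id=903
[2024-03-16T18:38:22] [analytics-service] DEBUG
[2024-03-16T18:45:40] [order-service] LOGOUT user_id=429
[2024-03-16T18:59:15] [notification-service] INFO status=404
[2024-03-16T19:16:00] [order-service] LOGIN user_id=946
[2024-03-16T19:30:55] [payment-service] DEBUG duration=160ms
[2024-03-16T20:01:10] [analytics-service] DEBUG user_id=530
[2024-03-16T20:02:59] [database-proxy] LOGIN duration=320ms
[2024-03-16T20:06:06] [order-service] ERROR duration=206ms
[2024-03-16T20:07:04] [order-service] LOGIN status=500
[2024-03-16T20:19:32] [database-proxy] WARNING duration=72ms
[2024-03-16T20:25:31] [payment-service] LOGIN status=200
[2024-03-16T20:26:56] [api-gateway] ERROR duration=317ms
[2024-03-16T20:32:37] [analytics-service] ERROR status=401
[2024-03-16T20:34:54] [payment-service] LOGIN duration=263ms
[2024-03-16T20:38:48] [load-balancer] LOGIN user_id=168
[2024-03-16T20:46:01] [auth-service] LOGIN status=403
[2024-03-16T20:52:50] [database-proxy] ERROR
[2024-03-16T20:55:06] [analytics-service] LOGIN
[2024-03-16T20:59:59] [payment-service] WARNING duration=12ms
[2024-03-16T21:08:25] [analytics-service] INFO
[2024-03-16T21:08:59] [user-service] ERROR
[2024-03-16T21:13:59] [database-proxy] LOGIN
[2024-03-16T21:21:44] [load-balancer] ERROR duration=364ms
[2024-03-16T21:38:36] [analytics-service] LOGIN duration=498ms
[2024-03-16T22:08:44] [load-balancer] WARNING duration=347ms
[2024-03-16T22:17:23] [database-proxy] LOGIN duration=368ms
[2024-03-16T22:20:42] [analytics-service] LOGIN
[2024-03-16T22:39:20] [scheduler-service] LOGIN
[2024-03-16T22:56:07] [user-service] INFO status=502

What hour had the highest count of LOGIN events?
20

To find the peak hour:

1. Group all LOGIN events by hour
2. Count events in each hour
3. Find hour with maximum count
4. Peak hour: 20 (with 7 events)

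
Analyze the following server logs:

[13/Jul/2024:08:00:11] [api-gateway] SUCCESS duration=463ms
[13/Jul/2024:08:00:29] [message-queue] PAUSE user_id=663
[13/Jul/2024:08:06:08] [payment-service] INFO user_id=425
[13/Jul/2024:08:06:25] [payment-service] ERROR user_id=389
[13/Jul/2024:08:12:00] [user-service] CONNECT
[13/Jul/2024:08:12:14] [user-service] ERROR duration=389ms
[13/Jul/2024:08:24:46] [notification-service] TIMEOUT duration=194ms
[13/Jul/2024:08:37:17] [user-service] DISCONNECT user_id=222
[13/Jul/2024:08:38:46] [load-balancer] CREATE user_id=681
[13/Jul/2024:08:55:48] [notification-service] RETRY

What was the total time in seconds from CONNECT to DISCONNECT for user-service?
1517

To calculate state duration:

1. Find CONNECT event for user-service: 13/Jul/2024:08:12:00
2. Find DISCONNECT event for user-service: 13/Jul/2024:08:37:17
3. Calculate duration: 13/Jul/2024:08:37:17 - 13/Jul/2024:08:12:00 = 1517 seconds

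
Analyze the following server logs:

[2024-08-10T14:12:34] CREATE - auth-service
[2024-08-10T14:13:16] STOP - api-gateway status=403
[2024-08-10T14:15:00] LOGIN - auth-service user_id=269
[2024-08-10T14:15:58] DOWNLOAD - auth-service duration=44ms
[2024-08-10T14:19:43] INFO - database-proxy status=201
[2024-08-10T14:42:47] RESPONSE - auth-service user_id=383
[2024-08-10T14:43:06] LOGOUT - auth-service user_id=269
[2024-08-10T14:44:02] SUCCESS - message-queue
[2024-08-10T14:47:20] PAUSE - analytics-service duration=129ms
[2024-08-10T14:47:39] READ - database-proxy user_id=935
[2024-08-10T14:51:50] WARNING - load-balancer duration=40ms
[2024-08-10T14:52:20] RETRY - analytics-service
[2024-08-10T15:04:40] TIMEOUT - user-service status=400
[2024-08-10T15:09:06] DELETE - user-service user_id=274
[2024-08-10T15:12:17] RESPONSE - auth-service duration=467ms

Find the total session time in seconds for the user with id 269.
1686

To calculate session duration:

1. Find LOGIN event for user_id=269: 2024-08-10T14:15:00
2. Find LOGOUT event for user_id=269: 2024-08-10T14:43:06
3. Session duration: 2024-08-10T14:43:06 - 2024-08-10T14:15:00 = 1686 seconds (28 minutes)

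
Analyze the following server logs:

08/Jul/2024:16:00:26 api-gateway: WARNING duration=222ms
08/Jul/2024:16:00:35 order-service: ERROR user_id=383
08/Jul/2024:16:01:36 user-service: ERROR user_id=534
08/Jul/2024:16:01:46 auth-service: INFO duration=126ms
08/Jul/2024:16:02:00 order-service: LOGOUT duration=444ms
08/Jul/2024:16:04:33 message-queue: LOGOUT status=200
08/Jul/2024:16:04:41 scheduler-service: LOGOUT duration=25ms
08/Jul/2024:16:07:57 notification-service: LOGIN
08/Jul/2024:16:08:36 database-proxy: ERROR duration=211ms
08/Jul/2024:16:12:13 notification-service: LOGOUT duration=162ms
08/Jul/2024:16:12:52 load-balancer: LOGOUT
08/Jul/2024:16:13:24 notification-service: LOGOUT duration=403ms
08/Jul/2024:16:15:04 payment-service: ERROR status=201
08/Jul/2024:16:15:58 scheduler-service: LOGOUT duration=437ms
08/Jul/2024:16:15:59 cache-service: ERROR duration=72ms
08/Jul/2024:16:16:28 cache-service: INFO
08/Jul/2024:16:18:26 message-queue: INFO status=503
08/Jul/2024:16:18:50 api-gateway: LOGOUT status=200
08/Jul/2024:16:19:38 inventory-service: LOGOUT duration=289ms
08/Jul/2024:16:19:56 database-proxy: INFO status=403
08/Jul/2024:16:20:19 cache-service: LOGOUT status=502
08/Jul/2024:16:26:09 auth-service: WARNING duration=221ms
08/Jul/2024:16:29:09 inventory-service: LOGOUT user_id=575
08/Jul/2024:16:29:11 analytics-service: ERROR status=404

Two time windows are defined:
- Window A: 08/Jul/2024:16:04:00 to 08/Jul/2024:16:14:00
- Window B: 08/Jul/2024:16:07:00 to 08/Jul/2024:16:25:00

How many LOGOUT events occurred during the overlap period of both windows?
3

To find overlap events:

1. Window A: 08/Jul/2024:16:04:00 to 08/Jul/2024:16:14:00
2. Window B: 08/Jul/2024:16:07:00 to 08/Jul/2024:16:25:00
3. Overlap period: 08/Jul/2024:16:07:00 to 08/Jul/2024:16:14:00
4. Count LOGOUT events in overlap: 3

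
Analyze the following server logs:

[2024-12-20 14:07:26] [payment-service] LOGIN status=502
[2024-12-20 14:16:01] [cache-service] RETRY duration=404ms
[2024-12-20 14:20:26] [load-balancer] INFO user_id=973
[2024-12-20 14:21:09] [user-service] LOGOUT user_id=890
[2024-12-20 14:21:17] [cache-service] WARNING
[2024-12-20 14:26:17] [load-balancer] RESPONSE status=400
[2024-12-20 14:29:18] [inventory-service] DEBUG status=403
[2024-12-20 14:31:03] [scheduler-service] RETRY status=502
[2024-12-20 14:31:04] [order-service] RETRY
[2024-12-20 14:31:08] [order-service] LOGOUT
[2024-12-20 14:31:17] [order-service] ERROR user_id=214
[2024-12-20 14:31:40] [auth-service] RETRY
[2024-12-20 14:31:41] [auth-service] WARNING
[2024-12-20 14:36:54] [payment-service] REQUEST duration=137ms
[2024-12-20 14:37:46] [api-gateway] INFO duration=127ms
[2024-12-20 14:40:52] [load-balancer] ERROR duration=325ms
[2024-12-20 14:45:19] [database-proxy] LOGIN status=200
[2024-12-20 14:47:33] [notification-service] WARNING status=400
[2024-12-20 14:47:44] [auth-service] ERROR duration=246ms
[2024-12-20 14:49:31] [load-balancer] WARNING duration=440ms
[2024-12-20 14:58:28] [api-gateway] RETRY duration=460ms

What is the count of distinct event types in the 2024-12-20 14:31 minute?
4

To count unique event types:

1. Filter events in the minute starting at 2024-12-20 14:31
2. Extract event types from matching entries
3. Count unique types: 4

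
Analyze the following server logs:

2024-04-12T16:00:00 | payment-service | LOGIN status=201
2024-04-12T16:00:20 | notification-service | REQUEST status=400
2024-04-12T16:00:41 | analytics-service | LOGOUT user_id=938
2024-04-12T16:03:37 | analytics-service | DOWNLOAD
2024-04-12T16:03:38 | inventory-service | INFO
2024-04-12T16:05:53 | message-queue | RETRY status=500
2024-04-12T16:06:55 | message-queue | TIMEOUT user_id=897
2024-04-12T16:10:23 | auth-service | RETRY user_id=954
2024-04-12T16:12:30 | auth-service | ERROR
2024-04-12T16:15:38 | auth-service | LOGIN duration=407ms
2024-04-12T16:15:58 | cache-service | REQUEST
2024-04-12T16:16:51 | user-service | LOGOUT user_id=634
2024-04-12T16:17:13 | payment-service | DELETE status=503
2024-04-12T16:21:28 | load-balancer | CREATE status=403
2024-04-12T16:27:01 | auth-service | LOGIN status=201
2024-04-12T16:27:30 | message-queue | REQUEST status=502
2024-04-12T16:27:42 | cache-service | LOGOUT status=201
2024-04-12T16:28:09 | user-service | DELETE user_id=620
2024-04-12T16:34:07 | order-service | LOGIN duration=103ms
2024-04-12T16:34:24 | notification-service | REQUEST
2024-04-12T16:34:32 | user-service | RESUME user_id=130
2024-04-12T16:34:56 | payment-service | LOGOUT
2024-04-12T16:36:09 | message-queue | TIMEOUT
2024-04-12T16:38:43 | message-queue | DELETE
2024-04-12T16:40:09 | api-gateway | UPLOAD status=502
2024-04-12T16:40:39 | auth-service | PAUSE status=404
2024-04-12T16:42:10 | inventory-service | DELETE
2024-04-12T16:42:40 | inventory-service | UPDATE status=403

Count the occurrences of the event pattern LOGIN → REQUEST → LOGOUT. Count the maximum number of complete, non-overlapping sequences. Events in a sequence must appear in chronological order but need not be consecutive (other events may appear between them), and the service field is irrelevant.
4

To count sequences:

1. Look for pattern: LOGIN → REQUEST → LOGOUT
2. Greedily scan the log in chronological order, matching each sequence element in turn (ignoring service)
3. Each time the full pattern completes, increment the count and restart matching from the next event
4. Complete non-overlapping sequences found: 4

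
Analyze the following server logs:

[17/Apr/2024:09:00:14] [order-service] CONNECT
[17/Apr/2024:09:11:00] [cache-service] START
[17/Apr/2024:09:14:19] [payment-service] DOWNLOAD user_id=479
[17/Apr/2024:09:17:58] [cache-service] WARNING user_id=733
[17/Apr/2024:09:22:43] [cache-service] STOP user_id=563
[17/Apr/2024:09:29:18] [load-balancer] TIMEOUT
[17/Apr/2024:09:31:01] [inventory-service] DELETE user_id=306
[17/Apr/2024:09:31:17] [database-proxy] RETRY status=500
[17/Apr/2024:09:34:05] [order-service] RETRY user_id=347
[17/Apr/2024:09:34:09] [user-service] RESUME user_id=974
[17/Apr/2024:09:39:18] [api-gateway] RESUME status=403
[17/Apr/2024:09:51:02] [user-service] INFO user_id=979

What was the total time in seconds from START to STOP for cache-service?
703

To calculate state duration:

1. Find START event for cache-service: 17/Apr/2024:09:11:00
2. Find STOP event for cache-service: 17/Apr/2024:09:22:43
3. Calculate duration: 17/Apr/2024:09:22:43 - 17/Apr/2024:09:11:00 = 703 seconds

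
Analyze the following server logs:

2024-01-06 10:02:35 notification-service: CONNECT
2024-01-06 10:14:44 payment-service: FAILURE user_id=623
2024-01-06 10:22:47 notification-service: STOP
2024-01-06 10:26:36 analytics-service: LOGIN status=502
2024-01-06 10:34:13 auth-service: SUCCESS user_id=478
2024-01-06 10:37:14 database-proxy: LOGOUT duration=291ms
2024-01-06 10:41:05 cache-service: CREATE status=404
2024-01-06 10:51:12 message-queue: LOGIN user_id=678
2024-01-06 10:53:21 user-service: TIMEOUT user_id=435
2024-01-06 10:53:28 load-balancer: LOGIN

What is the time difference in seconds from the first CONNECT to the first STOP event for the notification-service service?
1212

To find the time between events:

1. Locate the first CONNECT event for notification-service: 2024-01-06 10:02:35
2. Locate the first STOP event for notification-service: 2024-01-06 10:22:47
3. Calculate the difference: 2024-01-06 10:22:47 - 2024-01-06 10:02:35 = 1212 seconds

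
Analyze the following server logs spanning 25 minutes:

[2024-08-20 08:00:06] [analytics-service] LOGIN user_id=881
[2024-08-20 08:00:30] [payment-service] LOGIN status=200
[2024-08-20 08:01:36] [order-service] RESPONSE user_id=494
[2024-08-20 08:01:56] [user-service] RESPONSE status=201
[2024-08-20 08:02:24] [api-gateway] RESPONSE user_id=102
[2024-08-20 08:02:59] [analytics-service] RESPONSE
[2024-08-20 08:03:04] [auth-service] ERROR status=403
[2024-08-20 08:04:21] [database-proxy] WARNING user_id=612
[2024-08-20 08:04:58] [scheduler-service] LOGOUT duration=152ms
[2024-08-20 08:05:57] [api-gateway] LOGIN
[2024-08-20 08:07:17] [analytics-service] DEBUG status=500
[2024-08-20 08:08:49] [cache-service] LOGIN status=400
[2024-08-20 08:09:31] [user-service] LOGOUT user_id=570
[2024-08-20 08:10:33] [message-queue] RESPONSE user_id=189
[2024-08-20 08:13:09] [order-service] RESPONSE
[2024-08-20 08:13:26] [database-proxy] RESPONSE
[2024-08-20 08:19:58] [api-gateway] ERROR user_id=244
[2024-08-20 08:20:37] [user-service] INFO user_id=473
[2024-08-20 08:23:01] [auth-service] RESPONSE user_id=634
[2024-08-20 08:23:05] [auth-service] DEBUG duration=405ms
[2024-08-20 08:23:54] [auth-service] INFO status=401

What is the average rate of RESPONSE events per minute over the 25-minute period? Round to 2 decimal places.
0.32

To calculate the rate:

1. Count total RESPONSE events: 8
2. Total time period: 25 minutes
3. Rate = 8 / 25 = 0.32 events per minute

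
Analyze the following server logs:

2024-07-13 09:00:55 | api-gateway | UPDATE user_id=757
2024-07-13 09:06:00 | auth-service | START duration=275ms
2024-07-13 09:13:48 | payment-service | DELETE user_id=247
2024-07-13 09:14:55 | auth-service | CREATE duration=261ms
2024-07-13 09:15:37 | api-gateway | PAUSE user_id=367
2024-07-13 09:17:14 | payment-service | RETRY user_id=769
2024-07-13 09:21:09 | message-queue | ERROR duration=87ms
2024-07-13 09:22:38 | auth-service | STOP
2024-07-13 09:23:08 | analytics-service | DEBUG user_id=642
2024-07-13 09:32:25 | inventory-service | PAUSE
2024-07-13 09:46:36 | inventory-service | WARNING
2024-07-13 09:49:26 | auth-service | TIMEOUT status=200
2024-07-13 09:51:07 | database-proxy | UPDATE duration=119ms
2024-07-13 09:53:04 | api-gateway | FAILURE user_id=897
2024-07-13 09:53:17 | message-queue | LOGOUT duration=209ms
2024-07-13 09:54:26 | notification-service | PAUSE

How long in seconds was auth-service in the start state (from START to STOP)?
998

To calculate state duration:

1. Find START event for auth-service: 2024-07-13 09:06:00
2. Find STOP event for auth-service: 2024-07-13 09:22:38
3. Calculate duration: 2024-07-13 09:22:38 - 2024-07-13 09:06:00 = 998 seconds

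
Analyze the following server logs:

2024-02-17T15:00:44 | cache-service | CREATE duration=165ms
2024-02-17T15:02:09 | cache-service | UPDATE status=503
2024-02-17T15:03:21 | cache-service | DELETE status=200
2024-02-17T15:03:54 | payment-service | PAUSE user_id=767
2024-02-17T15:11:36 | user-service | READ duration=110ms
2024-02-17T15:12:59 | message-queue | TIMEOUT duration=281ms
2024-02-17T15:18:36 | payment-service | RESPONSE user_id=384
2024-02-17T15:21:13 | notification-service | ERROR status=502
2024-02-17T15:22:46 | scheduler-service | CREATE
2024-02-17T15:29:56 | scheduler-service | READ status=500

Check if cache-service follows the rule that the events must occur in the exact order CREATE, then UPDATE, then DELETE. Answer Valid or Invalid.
Valid

To validate ordering:

1. Required order: CREATE → UPDATE → DELETE
2. Rule: the events must occur in the exact order CREATE, then UPDATE, then DELETE
3. Check actual order of events for cache-service
4. Result: Valid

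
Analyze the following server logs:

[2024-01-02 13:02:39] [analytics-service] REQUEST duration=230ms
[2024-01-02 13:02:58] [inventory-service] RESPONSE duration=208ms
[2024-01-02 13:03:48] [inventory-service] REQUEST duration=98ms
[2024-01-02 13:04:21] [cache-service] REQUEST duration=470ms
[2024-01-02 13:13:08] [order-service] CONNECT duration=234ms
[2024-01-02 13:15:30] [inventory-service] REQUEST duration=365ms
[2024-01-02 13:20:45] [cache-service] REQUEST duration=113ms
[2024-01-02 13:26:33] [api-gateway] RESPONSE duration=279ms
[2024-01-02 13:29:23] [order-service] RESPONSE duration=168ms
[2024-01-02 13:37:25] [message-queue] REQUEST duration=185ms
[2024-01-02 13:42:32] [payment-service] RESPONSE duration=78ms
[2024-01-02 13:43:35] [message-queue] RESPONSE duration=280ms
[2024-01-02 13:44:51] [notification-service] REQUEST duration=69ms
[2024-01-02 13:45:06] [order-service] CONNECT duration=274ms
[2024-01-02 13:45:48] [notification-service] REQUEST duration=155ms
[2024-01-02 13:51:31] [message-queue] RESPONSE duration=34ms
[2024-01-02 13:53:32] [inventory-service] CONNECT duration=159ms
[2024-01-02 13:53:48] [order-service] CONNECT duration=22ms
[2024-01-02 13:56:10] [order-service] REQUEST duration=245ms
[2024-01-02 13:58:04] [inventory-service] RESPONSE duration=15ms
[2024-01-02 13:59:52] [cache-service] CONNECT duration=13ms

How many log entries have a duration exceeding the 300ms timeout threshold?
2

To count timeouts:

1. Threshold: 300ms
2. Extract duration from each log entry
3. Count entries where duration > 300
4. Timeout count: 2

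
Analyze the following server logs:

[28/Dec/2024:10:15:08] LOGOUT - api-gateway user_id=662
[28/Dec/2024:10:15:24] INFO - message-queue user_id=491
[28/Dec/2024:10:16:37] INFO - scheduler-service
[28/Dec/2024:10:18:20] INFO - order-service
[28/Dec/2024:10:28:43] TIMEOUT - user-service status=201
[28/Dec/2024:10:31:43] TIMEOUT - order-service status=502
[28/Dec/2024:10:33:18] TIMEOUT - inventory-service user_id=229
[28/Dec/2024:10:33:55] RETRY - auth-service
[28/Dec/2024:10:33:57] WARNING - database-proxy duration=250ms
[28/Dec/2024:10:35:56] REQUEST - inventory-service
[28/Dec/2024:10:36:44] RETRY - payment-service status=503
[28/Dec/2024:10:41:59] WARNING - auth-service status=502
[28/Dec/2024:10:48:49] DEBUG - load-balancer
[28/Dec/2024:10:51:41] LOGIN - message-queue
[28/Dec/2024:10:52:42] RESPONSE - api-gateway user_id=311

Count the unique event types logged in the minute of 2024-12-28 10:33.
3

To count unique event types:

1. Filter events in the minute starting at 2024-12-28 10:33
2. Extract event types from matching entries
3. Count unique types: 3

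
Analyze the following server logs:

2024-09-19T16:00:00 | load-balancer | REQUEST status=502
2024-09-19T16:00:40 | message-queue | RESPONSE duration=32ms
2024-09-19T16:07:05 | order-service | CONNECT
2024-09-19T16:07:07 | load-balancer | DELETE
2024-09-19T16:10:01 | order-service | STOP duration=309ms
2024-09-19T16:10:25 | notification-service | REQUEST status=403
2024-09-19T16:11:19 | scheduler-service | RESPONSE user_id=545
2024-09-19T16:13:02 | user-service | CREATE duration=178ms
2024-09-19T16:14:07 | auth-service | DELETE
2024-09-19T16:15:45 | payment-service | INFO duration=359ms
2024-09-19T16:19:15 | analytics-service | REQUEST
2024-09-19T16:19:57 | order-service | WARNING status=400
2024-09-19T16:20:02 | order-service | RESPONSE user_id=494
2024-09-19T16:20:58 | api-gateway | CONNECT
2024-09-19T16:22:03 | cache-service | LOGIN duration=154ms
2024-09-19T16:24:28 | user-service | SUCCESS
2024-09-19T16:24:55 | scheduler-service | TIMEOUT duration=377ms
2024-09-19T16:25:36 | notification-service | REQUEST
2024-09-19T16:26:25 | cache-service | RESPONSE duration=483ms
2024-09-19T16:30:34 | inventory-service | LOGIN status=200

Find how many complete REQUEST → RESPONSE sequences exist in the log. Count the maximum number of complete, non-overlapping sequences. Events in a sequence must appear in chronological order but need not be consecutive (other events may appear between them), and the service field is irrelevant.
4

To count sequences:

1. Look for pattern: REQUEST → RESPONSE
2. Greedily scan the log in chronological order, matching each sequence element in turn (ignoring service)
3. Each time the full pattern completes, increment the count and restart matching from the next event
4. Complete non-overlapping sequences found: 4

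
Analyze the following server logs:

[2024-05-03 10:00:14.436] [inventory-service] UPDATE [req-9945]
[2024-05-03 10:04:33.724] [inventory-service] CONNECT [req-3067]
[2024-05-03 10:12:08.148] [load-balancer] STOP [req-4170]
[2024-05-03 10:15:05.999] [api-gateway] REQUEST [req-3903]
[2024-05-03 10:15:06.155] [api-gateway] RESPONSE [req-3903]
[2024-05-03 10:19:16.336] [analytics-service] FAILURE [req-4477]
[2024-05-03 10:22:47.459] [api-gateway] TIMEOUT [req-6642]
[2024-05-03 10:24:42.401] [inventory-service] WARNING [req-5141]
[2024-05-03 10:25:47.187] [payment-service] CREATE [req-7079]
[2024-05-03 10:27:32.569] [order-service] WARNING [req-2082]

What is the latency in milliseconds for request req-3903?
156

To calculate latency:

1. Find REQUEST with id req-3903: 2024-05-03 10:15:05.999
2. Find RESPONSE with id req-3903: 2024-05-03 10:15:06.155
3. Latency: 2024-05-03 10:15:06.155 - 2024-05-03 10:15:05.999 = 156ms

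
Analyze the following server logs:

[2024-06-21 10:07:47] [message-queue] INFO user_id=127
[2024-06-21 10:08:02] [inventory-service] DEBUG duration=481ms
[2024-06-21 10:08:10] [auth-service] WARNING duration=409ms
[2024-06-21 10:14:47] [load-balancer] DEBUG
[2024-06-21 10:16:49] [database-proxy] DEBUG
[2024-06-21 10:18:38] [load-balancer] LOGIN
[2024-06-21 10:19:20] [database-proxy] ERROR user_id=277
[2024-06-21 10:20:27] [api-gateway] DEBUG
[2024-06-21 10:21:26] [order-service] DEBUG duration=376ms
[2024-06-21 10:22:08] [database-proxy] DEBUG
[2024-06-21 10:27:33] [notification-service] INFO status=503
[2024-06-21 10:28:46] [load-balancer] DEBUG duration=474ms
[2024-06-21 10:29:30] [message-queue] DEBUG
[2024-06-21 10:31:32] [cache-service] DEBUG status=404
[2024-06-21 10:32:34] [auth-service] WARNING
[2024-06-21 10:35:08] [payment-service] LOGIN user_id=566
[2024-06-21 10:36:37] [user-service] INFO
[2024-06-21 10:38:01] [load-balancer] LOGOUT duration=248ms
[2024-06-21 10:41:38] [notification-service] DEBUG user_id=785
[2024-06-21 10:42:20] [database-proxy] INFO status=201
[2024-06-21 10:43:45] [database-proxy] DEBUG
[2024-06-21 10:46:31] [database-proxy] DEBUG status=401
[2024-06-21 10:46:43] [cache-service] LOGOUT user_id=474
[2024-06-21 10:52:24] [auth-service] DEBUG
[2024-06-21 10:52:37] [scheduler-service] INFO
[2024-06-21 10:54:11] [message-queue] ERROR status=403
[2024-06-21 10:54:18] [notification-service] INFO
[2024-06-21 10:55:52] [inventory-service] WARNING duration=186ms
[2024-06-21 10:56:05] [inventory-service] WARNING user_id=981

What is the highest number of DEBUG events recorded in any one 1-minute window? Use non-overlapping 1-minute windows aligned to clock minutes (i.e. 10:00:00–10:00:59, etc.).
1

To find the burst window:

1. Divide the log period into non-overlapping 1-minute windows starting at 10:00
2. Count DEBUG events in each window
3. Find the window with maximum count
4. Maximum events in a window: 1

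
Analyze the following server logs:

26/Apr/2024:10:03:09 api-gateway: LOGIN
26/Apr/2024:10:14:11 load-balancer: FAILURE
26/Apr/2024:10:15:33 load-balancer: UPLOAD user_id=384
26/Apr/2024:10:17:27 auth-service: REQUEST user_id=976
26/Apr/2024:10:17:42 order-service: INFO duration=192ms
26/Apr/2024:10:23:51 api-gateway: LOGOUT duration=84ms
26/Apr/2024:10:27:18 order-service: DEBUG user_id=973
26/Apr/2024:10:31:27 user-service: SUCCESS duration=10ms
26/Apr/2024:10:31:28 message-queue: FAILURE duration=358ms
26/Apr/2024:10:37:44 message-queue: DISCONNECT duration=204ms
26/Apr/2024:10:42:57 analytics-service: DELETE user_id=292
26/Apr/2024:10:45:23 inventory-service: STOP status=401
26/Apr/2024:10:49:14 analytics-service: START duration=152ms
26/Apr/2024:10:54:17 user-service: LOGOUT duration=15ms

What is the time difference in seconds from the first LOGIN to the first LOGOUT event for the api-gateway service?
1242

To find the time between events:

1. Locate the first LOGIN event for api-gateway: 26/Apr/2024:10:03:09
2. Locate the first LOGOUT event for api-gateway: 26/Apr/2024:10:23:51
3. Calculate the difference: 26/Apr/2024:10:23:51 - 26/Apr/2024:10:03:09 = 1242 seconds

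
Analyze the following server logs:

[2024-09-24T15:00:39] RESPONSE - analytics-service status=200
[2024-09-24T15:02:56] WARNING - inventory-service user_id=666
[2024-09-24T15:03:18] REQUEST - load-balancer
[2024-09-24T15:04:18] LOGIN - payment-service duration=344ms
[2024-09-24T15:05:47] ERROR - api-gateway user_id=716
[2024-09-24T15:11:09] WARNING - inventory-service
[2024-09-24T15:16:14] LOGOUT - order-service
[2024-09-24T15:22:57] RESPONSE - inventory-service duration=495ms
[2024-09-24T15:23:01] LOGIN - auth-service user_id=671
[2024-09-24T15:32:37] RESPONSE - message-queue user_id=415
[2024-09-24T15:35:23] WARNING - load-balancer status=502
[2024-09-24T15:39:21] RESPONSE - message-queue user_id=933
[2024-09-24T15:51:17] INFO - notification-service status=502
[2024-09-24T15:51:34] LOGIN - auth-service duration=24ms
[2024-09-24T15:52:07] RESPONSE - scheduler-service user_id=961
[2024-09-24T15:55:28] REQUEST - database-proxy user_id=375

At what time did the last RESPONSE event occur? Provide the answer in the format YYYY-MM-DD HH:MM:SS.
2024-09-24 15:52:07

To find the last event:

1. Filter for all RESPONSE events
2. Sort by timestamp
3. Select the last one
4. Timestamp: 2024-09-24 15:52:07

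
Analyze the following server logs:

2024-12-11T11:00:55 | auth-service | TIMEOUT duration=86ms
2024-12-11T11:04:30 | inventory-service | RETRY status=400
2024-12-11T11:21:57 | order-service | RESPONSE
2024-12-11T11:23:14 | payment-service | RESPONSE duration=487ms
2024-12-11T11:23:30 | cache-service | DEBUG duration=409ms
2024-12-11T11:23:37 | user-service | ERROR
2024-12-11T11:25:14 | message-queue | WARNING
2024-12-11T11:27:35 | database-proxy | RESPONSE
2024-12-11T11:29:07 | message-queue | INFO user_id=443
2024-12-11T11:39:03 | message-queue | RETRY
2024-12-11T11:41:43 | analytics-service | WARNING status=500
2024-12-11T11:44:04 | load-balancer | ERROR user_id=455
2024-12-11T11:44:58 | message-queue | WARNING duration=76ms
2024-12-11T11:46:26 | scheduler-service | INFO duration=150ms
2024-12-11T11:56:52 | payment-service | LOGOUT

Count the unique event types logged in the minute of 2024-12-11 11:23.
3

To count unique event types:

1. Filter events in the minute starting at 2024-12-11 11:23
2. Extract event types from matching entries
3. Count unique types: 3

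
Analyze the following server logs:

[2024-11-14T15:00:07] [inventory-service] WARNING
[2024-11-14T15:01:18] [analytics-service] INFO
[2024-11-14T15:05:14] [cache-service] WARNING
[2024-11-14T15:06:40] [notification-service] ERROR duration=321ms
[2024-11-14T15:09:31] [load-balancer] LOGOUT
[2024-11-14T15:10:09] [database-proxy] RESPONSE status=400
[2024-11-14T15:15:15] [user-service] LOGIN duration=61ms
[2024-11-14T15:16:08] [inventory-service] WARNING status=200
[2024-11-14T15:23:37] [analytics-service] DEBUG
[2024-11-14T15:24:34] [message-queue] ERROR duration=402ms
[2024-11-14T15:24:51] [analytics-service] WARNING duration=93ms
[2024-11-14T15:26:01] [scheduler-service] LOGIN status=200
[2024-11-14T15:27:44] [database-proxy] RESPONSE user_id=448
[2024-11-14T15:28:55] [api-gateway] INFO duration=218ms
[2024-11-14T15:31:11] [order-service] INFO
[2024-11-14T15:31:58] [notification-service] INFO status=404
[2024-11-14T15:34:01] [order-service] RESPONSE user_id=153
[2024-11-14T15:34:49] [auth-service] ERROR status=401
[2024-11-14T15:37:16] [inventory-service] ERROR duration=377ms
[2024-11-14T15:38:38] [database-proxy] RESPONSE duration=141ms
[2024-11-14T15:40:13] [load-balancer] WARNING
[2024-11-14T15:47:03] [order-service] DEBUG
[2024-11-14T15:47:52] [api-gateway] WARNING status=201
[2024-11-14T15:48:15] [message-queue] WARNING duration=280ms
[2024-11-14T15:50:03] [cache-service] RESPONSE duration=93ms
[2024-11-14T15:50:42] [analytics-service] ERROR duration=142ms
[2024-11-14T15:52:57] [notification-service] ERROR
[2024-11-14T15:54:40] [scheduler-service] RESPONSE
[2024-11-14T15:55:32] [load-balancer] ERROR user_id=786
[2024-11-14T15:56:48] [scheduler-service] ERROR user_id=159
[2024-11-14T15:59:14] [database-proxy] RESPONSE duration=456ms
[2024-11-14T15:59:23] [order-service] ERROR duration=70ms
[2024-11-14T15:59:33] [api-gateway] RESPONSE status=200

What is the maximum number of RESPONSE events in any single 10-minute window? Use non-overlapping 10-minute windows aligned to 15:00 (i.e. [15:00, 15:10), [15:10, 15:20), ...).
4

To find the burst window:

1. Divide the log period into non-overlapping 10-minute windows starting at 15:00
2. Count RESPONSE events in each window
3. Find the window with maximum count
4. Maximum events in a window: 4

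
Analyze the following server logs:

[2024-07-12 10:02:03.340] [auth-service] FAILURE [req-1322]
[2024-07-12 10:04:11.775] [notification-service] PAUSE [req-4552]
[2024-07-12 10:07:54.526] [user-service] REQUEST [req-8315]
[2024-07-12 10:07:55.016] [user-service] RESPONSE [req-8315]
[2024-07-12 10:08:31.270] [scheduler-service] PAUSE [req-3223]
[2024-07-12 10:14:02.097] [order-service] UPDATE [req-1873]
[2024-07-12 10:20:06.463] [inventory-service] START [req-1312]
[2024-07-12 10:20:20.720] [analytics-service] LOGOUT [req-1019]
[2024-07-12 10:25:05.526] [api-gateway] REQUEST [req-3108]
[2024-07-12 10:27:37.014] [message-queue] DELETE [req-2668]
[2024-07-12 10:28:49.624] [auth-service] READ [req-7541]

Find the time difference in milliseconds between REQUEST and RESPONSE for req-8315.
490

To calculate latency:

1. Find REQUEST with id req-8315: 2024-07-12 10:07:54.526
2. Find RESPONSE with id req-8315: 2024-07-12 10:07:55.016
3. Latency: 2024-07-12 10:07:55.016 - 2024-07-12 10:07:54.526 = 490ms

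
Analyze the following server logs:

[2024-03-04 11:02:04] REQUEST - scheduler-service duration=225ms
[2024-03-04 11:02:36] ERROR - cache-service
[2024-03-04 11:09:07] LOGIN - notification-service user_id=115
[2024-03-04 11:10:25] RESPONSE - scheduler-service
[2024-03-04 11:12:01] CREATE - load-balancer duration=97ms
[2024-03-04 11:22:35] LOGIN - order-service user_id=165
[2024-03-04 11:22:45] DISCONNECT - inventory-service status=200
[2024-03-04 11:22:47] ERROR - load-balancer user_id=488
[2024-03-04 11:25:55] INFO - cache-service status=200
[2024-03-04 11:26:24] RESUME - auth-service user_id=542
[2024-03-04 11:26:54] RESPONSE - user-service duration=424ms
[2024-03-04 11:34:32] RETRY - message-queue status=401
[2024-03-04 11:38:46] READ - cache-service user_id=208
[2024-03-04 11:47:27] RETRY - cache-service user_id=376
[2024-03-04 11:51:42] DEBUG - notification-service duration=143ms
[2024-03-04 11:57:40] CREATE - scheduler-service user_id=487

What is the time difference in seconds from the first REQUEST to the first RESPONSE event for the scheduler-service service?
501

To find the time between events:

1. Locate the first REQUEST event for scheduler-service: 2024-03-04 11:02:04
2. Locate the first RESPONSE event for scheduler-service: 2024-03-04 11:10:25
3. Calculate the difference: 2024-03-04 11:10:25 - 2024-03-04 11:02:04 = 501 seconds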